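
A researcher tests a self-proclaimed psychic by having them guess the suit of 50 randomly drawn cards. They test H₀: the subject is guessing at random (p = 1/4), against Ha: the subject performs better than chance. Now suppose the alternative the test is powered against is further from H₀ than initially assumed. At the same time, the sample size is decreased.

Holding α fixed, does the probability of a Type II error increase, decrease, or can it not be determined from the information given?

Cannot be determined from the information given.

The first change alone would make β decrease; the second alone would make β increase. Which effect dominates depends on the magnitudes, which are not given.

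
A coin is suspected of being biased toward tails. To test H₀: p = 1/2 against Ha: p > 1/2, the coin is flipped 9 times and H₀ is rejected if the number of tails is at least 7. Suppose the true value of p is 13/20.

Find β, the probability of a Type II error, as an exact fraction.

5301813769/8000000000

A Type II error is failing to reject when Ha holds: with p = 13/20, β = P(X ≤ 6).
Summing C(9,j)·(13/20)^j·(7/20)^{9-j} for j = 0..6 gives 5301813769/8000000000.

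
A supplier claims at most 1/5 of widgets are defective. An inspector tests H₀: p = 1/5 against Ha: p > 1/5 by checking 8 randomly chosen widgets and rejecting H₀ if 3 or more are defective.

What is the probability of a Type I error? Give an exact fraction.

The significance level is the probability, assuming p = 1/5, of seeing 3 or more defectives in 8 draws.
Computing the lower-tail complement: 1 − 311296/390625 = 79329/390625.

79329/390625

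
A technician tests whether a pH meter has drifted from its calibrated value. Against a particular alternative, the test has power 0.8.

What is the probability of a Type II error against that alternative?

0.2

Power = 1 − β, so β = 1 − 0.8 = 0.2.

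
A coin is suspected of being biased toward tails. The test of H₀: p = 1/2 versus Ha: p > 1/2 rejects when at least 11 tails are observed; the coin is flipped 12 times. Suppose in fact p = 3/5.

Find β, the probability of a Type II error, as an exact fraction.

239357656/244140625

A Type II error is failing to reject when Ha holds: with p = 3/5, β = P(S ≤ 10).
Summing C(12,j)·(3/5)^j·(2/5)^{12-j} for j = 0..10 gives 239357656/244140625.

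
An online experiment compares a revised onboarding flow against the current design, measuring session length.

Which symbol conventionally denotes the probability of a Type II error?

β

P(Type II error) = P(fail to reject H₀ | H₀ false) = β.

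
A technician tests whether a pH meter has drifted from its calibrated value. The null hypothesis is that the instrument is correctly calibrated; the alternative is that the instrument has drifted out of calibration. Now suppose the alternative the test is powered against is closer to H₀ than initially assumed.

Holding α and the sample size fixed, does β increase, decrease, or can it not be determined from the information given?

A smaller departure from H₀ means the test statistic under Ha is distributed closer to where it would be under H₀; rejection becomes less likely.

It increases.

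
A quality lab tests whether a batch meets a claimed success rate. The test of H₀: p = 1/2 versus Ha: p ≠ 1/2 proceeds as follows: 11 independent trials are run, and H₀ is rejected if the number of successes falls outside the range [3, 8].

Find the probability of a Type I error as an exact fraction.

α = P(K ≤ 2 or K ≥ 9 | p = 1/2), K ~ Binomial(11, 1/2).
By symmetry, α = 2·P(K ≤ 2) = 2·(1 + 11 + 55)/2048 = 134/2048 = 67/1024.

67/1024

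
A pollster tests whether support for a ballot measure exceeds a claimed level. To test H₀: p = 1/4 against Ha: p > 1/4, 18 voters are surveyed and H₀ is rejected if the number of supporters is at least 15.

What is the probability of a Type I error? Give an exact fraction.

2933/8589934592

Under H₀, S ~ Binomial(18, 1/4), and α = P(S ≥ 15).
Adding the binomial terms for j = 15 through 18 with p = 1/4 yields 2933/8589934592.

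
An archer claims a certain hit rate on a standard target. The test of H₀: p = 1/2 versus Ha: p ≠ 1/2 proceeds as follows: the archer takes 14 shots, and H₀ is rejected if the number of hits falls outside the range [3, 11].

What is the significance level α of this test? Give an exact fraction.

The significance level is the null-hypothesis probability of the rejection region {≤2} ∪ {≥12}.
The two tails are symmetric, so α = 2·(1 + 14 + 91)/2^14 = 212/16384 = 53/4096.

53/4096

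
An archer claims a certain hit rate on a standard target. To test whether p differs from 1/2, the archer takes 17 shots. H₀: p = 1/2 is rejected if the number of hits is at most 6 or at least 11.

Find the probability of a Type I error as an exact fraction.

Under H₀, S ~ Binomial(17, 1/2); α is the probability of landing in either tail, P(S ≤ 6) + P(S ≥ 11).
By symmetry, α = 2·P(S ≤ 6) = 2·(1 + 17 + 136 + 680 + 2380 + 6188 + 12376)/131072 = 43556/131072 = 10889/32768.

10889/32768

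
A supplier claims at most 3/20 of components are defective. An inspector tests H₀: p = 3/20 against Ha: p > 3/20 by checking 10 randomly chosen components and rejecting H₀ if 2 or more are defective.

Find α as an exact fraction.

The significance level is the probability, assuming p = 3/20, of seeing 2 or more defectives in 10 draws.
Via the complement, α = 1 − Σ_{j=0}^{1} C(10,j)(3/20)^j(17/20)^{10-j} = 4666369804641/10240000000000.

4666369804641/10240000000000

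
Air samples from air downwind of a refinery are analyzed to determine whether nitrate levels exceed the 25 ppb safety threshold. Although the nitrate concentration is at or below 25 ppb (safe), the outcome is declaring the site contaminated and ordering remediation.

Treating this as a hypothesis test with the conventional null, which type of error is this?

The null hypothesis here is that the nitrate concentration is at or below 25 ppb (safe).
'Declaring the site contaminated and ordering remediation' corresponds to rejecting H₀.
H₀ was rejected but H₀ is true — a Type I error (false positive).

Type I error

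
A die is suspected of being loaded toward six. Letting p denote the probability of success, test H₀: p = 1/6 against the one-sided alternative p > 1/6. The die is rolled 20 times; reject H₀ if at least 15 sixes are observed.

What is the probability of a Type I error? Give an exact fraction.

The Type I error probability is α = P(S ≥ 15) computed under H₀, where S ~ Binomial(20, 1/6).
Adding the binomial terms for j = 15 through 20 with p = 1/6 yields 1434041/101559956668416.

1434041/101559956668416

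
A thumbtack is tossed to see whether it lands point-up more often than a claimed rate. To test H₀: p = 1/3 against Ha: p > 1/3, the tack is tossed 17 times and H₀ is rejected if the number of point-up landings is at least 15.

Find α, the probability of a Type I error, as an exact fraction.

Under H₀, K ~ Binomial(17, 1/3), and α = P(K ≥ 15).
Adding the binomial terms for j = 15 through 17 with p = 1/3 yields 193/43046721.

193/43046721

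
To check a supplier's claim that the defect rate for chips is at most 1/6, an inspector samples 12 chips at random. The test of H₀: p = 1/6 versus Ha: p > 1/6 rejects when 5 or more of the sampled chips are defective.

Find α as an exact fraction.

The significance level is the probability, assuming p = 1/6, of seeing 5 or more defectives in 12 draws.
α = 1 − P(S ≤ 4) = 1 − 349609375/362797056 = 13187681/362797056.

13187681/362797056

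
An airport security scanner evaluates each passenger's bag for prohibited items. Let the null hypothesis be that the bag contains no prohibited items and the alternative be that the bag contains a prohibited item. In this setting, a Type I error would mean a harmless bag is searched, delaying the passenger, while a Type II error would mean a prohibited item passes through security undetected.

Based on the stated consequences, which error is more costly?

Type II error

The Type II consequence (a prohibited item passes through security undetected) is more severe than the Type I consequence (a harmless bag is searched, delaying the passenger).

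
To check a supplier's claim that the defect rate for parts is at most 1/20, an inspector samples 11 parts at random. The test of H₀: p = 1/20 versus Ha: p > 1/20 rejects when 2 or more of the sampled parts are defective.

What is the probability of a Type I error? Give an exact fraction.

2086801226597/20480000000000

α = P(reject H₀ | H₀ true) = P(K ≥ 2 | p = 1/20), K ~ Binomial(11, 1/20).
α = 1 − P(K ≤ 1) = 1 − 18393198773403/20480000000000 = 2086801226597/20480000000000.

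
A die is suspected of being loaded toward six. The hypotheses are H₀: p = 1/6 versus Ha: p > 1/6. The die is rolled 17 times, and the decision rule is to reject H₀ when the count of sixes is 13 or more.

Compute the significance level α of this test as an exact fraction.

787993/8463329722368

α = P(reject H₀ | H₀ true) = P(Y ≥ 13 | p = 1/6), with Y ~ Binomial(17, 1/6).
P(Y ≥ 13) = Σ_{j=13}^{17} C(17,j)·(1/6)^j·(5/6)^{17-j} = 787993/8463329722368.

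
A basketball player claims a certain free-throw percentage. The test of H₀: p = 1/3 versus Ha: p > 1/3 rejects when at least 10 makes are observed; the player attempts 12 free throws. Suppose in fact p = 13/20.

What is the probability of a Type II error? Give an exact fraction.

A Type II error is failing to reject when Ha holds: with p = 13/20, β = P(S ≤ 9).
Adding the binomial probabilities P(S=0)+…+P(S=9) at p = 13/20 gives 695265215827749/819200000000000.

695265215827749/819200000000000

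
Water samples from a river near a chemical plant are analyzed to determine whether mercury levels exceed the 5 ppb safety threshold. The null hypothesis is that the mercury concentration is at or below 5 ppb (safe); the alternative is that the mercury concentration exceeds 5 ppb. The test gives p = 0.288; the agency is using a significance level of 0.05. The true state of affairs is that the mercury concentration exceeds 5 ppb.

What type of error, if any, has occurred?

Since p = 0.288 ≥ α = 0.05, H₀ is not rejected.
H₀ is false (actually the mercury concentration exceeds 5 ppb).
Failing to reject a false H₀ is a Type II error.

Type II error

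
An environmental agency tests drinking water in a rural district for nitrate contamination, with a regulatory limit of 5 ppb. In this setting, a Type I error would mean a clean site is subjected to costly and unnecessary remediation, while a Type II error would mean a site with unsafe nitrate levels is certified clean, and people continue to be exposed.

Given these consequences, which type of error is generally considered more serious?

The Type II consequence (a site with unsafe nitrate levels is certified clean, and people continue to be exposed) is more severe than the Type I consequence (a clean site is subjected to costly and unnecessary remediation).

Type II error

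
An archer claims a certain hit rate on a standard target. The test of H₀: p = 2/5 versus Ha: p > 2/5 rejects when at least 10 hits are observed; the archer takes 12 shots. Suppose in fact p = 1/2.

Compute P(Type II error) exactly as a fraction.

4017/4096

A Type II error is failing to reject when Ha holds: with p = 1/2, β = P(X ≤ 9).
Summing C(12,j)·(1/2)^j·(1/2)^{12-j} for j = 0..9 gives 4017/4096.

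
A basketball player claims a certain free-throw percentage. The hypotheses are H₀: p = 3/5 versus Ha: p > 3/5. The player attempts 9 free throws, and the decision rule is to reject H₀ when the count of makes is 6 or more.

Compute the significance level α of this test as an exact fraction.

Under H₀, K ~ Binomial(9, 3/5), and α = P(K ≥ 6).
Adding the binomial terms for j = 6 through 9 with p = 3/5 yields 942597/1953125.

942597/1953125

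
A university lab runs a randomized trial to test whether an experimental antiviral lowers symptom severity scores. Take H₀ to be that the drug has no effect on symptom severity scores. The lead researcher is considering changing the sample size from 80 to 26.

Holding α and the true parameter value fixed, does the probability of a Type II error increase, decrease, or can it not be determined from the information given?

It increases.

With less data the test statistic is noisier; under Ha, more outcomes land inside the acceptance region.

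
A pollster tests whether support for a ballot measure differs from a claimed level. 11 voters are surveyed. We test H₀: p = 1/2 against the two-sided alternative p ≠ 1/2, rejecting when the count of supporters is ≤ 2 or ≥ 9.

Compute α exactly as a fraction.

67/1024

Under H₀, K ~ Binomial(11, 1/2); α is the probability of landing in either tail, P(K ≤ 2) + P(K ≥ 9).
Each tail has probability (1 + 11 + 55)/2048; doubling gives α = 134/2048 = 67/1024.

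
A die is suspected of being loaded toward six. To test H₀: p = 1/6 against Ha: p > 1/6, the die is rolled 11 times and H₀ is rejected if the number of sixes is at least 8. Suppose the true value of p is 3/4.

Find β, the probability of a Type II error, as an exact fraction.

Under the alternative p = 3/4, X ~ Binomial(11, 3/4); β is the probability the test does not reject, P(X < 8).
Equivalently, β = 1 − P(X ≥ 8) = 150311/524288.

150311/524288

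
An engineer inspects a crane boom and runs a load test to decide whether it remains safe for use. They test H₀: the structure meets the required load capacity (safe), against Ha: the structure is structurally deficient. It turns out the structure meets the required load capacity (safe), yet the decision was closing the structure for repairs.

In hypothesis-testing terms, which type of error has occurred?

Type I error

'Closing the structure for repairs' corresponds to rejecting H₀.
H₀ was rejected but H₀ is true — a Type I error (false positive).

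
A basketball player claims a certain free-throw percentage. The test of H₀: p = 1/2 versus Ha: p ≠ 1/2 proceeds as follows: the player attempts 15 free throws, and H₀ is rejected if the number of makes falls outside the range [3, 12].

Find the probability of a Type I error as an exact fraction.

Under H₀, X ~ Binomial(15, 1/2); α is the probability of landing in either tail, P(X ≤ 2) + P(X ≥ 13).
Each tail has probability (1 + 15 + 105)/32768; doubling gives α = 242/32768 = 121/16384.

121/16384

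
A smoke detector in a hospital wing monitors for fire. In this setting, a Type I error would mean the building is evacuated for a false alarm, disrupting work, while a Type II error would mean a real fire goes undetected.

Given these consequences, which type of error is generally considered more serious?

Type II error

The Type II consequence (a real fire goes undetected) is more severe than the Type I consequence (the building is evacuated for a false alarm, disrupting work).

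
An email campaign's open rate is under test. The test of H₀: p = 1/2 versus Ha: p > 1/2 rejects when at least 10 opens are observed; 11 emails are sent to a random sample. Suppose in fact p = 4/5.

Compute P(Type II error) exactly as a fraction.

A Type II error is failing to reject when Ha holds: with p = 4/5, β = P(S ≤ 9).
Adding the binomial probabilities P(S=0)+…+P(S=9) at p = 4/5 gives 6619897/9765625.

6619897/9765625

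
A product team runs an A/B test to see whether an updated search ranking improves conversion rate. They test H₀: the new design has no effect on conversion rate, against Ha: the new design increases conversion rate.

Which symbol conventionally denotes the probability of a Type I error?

P(Type I error) = P(reject H₀ | H₀ true) = α, the significance level.

α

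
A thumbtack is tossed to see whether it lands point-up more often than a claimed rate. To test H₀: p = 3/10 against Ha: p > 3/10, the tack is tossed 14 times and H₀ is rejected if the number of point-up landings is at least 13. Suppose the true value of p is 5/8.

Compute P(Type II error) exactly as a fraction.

4340673464229/4398046511104

Under the alternative p = 5/8, S ~ Binomial(14, 5/8); β is the probability the test does not reject, P(S < 13).
Equivalently, β = 1 − P(S ≥ 13) = 4340673464229/4398046511104.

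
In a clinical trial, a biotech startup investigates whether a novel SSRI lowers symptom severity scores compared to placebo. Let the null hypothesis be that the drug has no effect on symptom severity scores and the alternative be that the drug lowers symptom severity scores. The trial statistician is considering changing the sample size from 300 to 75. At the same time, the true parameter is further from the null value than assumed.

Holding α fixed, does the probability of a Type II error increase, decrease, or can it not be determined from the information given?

The first change alone would make β increase; the second alone would make β decrease. Which effect dominates depends on the magnitudes, which are not given.

Cannot be determined from the information given.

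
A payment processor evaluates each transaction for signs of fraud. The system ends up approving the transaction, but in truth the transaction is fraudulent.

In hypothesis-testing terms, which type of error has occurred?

The null hypothesis here is that the transaction is legitimate.
'Approving the transaction' corresponds to failing to reject H₀.
H₀ was not rejected but H₀ is false — a Type II error (false negative).

Type II error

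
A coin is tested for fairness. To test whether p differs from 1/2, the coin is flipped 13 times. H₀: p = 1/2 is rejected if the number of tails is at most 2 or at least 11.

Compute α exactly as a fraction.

α = P(X ≤ 2 or X ≥ 11 | p = 1/2), X ~ Binomial(13, 1/2).
Each tail has probability (1 + 13 + 78)/8192; doubling gives α = 184/8192 = 23/1024.

23/1024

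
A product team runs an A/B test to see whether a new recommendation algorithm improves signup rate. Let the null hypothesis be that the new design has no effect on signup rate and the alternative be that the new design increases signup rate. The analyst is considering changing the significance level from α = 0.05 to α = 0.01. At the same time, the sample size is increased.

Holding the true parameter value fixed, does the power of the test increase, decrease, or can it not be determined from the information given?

The first change alone would make β increase; the second alone would make β decrease. Which effect dominates depends on the magnitudes, which are not given.
Since power = 1 − β, the effect on power is likewise indeterminate.

Cannot be determined from the information given.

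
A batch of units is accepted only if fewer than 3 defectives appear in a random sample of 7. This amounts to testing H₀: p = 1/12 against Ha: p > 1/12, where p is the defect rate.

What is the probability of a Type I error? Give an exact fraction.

Under H₀, Y ~ Binomial(7, 1/12); the Type I error rate is P(Y ≥ 3).
α = 1 − P(Y ≤ 2) = 1 − 11756723/11943936 = 187213/11943936.

187213/11943936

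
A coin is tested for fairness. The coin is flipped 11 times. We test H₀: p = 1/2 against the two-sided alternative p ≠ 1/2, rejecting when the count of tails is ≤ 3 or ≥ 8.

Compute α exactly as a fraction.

29/128

Under H₀, Y ~ Binomial(11, 1/2); α is the probability of landing in either tail, P(Y ≤ 3) + P(Y ≥ 8).
By symmetry, α = 2·P(Y ≤ 3) = 2·(1 + 11 + 55 + 165)/2048 = 464/2048 = 29/128.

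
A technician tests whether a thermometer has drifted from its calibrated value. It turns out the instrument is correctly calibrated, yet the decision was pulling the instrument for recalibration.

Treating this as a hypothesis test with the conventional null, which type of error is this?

The null hypothesis here is that the instrument is correctly calibrated.
'Pulling the instrument for recalibration' corresponds to rejecting H₀.
H₀ was rejected but H₀ is true — a Type I error (false positive).

Type I error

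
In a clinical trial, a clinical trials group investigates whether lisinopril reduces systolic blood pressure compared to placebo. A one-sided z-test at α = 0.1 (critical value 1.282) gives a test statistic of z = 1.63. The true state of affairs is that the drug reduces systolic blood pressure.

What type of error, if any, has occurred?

The conventional null hypothesis is that the drug has no effect on systolic blood pressure.
Since z = 1.63 > z* = 1.282, H₀ is rejected.
H₀ is false (actually the drug reduces systolic blood pressure).
The decision matches the true state — no error.

Neither — the decision is correct.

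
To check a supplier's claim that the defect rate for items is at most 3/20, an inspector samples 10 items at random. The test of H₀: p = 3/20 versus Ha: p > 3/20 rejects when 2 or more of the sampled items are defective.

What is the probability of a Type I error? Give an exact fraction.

α = P(reject H₀ | H₀ true) = P(Y ≥ 2 | p = 3/20), Y ~ Binomial(10, 3/20).
Computing the lower-tail complement: 1 − 5573630195359/10240000000000 = 4666369804641/10240000000000.

4666369804641/10240000000000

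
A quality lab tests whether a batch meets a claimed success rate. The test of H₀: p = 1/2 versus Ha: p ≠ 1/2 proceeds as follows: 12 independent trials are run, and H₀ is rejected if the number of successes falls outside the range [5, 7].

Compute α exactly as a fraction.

397/1024

α = P(K ≤ 4 or K ≥ 8 | p = 1/2), K ~ Binomial(12, 1/2).
Each tail has probability (1 + 12 + 66 + 220 + 495)/4096; doubling gives α = 1588/4096 = 397/1024.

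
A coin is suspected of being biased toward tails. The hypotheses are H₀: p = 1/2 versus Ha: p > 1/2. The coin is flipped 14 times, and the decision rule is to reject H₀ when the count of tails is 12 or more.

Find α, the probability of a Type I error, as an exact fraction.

Under H₀, K ~ Binomial(14, 1/2), and α = P(K ≥ 12).
Summing the upper tail: (91 + 14 + 1) / 2^14 = 106/16384 = 53/8192.

53/8192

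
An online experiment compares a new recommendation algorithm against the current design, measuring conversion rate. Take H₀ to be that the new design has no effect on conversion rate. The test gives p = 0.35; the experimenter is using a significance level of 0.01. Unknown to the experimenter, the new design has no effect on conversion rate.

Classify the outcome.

No error — this is a correct decision.

Since p = 0.35 ≥ α = 0.01, H₀ is not rejected.
H₀ is true (actually the new design has no effect on conversion rate).
The decision matches the true state — no error.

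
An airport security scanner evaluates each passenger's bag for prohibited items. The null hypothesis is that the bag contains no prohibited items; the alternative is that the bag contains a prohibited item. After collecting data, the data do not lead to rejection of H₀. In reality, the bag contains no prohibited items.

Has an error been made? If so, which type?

The test retained a true H₀ — the decision matches the true state.

No error (correct decision).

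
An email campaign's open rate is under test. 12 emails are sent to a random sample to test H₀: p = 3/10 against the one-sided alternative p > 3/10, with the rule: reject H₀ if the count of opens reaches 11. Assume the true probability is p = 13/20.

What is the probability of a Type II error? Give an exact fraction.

3922160441778411/4096000000000000

A Type II error is failing to reject when Ha holds: with p = 13/20, β = P(K ≤ 10).
Equivalently, β = 1 − P(K ≥ 11) = 3922160441778411/4096000000000000.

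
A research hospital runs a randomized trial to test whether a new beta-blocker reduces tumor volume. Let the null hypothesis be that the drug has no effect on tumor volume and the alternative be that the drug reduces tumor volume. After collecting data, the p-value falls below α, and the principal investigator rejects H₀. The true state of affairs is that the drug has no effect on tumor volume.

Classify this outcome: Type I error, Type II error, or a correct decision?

H₀ was rejected, but H₀ is actually true.
Rejecting a true null hypothesis is a Type I error (false positive).

Type I error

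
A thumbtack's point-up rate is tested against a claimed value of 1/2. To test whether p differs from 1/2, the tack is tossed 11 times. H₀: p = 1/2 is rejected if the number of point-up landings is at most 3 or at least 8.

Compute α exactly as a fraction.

Under H₀, S ~ Binomial(11, 1/2); α is the probability of landing in either tail, P(S ≤ 3) + P(S ≥ 8).
The two tails are symmetric, so α = 2·(1 + 11 + 55 + 165)/2^11 = 464/2048 = 29/128.

29/128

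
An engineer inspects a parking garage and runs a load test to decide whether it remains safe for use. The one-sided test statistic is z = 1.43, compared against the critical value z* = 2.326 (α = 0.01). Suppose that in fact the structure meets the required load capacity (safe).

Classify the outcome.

The conventional null hypothesis is that the structure meets the required load capacity (safe).
Since z = 1.43 ≤ z* = 2.326, H₀ is not rejected.
H₀ is true (actually the structure meets the required load capacity (safe)).
The decision matches the true state — no error.

No error (correct decision).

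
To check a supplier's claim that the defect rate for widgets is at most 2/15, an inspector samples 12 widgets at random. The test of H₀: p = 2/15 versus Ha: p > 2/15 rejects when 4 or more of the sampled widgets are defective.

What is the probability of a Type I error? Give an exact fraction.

558522837776/8649755859375

The significance level is the probability, assuming p = 2/15, of seeing 4 or more defectives in 12 draws.
Via the complement, α = 1 − Σ_{j=0}^{3} C(12,j)(2/15)^j(13/15)^{12-j} = 558522837776/8649755859375.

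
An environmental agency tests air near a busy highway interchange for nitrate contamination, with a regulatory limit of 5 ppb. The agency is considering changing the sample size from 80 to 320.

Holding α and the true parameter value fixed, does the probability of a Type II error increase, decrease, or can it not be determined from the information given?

Increasing n separates the H₀ and Ha sampling distributions, so under Ha fewer outcomes land in the acceptance region.

It decreases.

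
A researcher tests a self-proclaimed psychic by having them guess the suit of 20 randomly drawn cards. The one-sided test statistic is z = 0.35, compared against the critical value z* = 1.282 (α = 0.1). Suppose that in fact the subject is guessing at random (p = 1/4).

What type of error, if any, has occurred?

The conventional null hypothesis is that the subject is guessing at random (p = 1/4).
Since z = 0.35 ≤ z* = 1.282, H₀ is not rejected.
H₀ is true (actually the subject is guessing at random (p = 1/4)).
The decision matches the true state — no error.

Neither — the decision is correct.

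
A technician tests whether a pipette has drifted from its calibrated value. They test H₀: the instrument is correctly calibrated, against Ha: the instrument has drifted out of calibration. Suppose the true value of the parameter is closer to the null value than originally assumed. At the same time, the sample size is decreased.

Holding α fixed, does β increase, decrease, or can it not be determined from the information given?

A smaller departure from H₀ means the test statistic under Ha is distributed closer to where it would be under H₀; rejection becomes less likely. With less data the test statistic is noisier; under Ha, more outcomes land inside the acceptance region. Both changes push β in the same direction.

It increases.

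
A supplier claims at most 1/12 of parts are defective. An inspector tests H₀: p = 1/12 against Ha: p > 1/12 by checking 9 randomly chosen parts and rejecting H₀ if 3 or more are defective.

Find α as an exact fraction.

α = P(reject H₀ | H₀ true) = P(S ≥ 3 | p = 1/12), S ~ Binomial(9, 1/12).
α = 1 − P(S ≤ 2) = 1 − 19487171/20155392 = 668221/20155392.

668221/20155392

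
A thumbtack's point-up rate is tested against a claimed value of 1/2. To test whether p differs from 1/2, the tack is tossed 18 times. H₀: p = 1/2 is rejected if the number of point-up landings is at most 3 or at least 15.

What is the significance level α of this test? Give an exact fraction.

247/32768

α = P(X ≤ 3 or X ≥ 15 | p = 1/2), X ~ Binomial(18, 1/2).
Each tail has probability (1 + 18 + 153 + 816)/262144; doubling gives α = 1976/262144 = 247/32768.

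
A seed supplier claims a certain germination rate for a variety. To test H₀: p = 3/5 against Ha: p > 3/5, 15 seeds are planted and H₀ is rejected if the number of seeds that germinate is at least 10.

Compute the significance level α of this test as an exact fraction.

The Type I error probability is α = P(Y ≥ 10) computed under H₀, where Y ~ Binomial(15, 3/5).
Adding the binomial terms for j = 10 through 15 with p = 3/5 yields 12305162061/30517578125.

12305162061/30517578125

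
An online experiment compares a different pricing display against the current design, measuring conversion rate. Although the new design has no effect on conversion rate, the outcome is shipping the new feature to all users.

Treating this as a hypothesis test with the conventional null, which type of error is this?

Type I error

The null hypothesis here is that the new design has no effect on conversion rate.
'Shipping the new feature to all users' corresponds to rejecting H₀.
H₀ was rejected but H₀ is true — a Type I error (false positive).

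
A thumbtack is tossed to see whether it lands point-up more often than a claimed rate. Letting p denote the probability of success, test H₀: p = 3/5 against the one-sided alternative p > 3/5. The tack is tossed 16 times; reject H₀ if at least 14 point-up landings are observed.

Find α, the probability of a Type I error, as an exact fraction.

α = P(reject H₀ | H₀ true) = P(X ≥ 14 | p = 3/5), with X ~ Binomial(16, 3/5).
P(X ≥ 14) = Σ_{j=14}^{16} C(16,j)·(3/5)^j·(2/5)^{16-j} = 559607373/30517578125.

559607373/30517578125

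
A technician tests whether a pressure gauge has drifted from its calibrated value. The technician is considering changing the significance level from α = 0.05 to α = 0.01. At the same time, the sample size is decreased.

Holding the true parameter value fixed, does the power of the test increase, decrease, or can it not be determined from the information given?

It decreases.

Tightening α shrinks the rejection region. When Ha holds, fewer sample outcomes clear the stricter threshold, so more fall in the acceptance region. With less data the test statistic is noisier; under Ha, more outcomes land inside the acceptance region. Both changes push β in the same direction.
Since power = 1 − β and β increases, power decreases.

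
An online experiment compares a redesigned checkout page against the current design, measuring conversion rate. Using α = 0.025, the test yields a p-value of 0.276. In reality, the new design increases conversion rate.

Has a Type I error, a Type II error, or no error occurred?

Type II error

The conventional null hypothesis is that the new design has no effect on conversion rate.
Since p = 0.276 ≥ α = 0.025, H₀ is not rejected.
H₀ is false (actually the new design increases conversion rate).
Failing to reject a false H₀ is a Type II error.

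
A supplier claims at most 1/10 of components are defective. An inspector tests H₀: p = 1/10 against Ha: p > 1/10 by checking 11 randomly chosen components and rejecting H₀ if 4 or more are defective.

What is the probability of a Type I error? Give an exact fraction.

Under H₀, X ~ Binomial(11, 1/10); the Type I error rate is P(X ≥ 4).
Via the complement, α = 1 − Σ_{j=0}^{3} C(11,j)(1/10)^j(9/10)^{11-j} = 46336903/2500000000.

46336903/2500000000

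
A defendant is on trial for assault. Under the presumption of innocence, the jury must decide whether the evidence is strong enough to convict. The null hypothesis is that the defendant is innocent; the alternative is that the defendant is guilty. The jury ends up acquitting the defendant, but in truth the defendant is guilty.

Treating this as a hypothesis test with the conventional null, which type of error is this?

Type II error

'Acquitting the defendant' corresponds to failing to reject H₀.
H₀ was not rejected but H₀ is false — a Type II error (false negative).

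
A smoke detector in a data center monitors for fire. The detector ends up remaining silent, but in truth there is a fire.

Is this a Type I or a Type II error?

Type II error

The null hypothesis here is that there is no fire.
'Remaining silent' corresponds to failing to reject H₀.
H₀ was not rejected but H₀ is false — a Type II error (false negative).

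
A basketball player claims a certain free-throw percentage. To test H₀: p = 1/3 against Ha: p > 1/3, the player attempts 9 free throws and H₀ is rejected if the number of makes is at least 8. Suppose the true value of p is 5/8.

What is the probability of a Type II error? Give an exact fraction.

3803679/4194304

β = P(fail to reject H₀ | Ha true) = P(X ≤ 7 | p = 5/8), X ~ Binomial(9, 5/8).
Summing C(9,j)·(5/8)^j·(3/8)^{9-j} for j = 0..7 gives 3803679/4194304.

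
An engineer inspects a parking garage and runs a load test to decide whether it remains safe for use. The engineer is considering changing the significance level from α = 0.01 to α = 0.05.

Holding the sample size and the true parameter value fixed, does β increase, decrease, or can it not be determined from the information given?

With a larger α the critical value moves toward the center, so more of the Ha sampling distribution lies in the rejection region.

It decreases.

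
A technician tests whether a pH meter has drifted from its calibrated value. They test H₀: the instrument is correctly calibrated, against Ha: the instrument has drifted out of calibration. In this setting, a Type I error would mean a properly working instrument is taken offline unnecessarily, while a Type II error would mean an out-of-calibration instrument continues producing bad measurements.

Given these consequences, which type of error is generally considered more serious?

Type II error

The Type II consequence (an out-of-calibration instrument continues producing bad measurements) is more severe than the Type I consequence (a properly working instrument is taken offline unnecessarily).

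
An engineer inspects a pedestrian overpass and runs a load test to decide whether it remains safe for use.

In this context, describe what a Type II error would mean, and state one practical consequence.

A Type II error would mean concluding that the structure meets the required load capacity (safe) (or at least failing to establish that the structure is structurally deficient) when in fact the structure is structurally deficient. Consequence: a deficient structure remains in service and may fail under load.

With the conventional null hypothesis that the structure meets the required load capacity (safe):
A Type II error is failing to reject H₀ when H₀ is false.
Here that means keeping the structure open when actually the structure is structurally deficient.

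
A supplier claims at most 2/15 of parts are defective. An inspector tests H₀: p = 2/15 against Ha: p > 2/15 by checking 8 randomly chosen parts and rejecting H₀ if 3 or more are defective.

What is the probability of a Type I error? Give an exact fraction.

67527008/854296875

Under H₀, S ~ Binomial(8, 2/15); the Type I error rate is P(S ≥ 3).
α = 1 − P(S ≤ 2) = 1 − 786769867/854296875 = 67527008/854296875.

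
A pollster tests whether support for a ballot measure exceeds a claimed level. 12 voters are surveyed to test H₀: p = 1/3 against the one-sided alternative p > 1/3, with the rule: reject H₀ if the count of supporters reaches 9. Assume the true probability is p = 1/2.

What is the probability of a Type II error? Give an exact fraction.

3797/4096

Under the alternative p = 1/2, K ~ Binomial(12, 1/2); β is the probability the test does not reject, P(K < 9).
Summing C(12,j)·(1/2)^j·(1/2)^{12-j} for j = 0..8 gives 3797/4096.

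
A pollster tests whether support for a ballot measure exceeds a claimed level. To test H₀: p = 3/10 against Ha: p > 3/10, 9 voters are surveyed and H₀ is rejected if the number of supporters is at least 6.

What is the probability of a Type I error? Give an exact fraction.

12647421/500000000

Under H₀, S ~ Binomial(9, 3/10), and α = P(S ≥ 6).
Adding the binomial terms for j = 6 through 9 with p = 3/10 yields 12647421/500000000.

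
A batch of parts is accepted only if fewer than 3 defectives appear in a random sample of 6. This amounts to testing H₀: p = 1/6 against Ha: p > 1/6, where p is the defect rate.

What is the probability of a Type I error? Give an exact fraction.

Under H₀, S ~ Binomial(6, 1/6); the Type I error rate is P(S ≥ 3).
Via the complement, α = 1 − Σ_{j=0}^{2} C(6,j)(1/6)^j(5/6)^{6-j} = 1453/23328.

1453/23328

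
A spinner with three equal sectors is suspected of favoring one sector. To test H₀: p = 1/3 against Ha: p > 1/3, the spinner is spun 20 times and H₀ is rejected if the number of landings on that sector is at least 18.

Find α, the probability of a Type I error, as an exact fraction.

89/387420489

The Type I error probability is α = P(X ≥ 18) computed under H₀, where X ~ Binomial(20, 1/3).
Summing C(20,j)(1/3)^j(2/3)^{20−j} for j = 18,…,20 gives 89/387420489.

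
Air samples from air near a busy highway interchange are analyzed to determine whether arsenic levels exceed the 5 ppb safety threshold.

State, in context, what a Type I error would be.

A Type I error would mean concluding that the arsenic concentration exceeds 5 ppb when in fact the arsenic concentration is at or below 5 ppb (safe).

With the conventional null hypothesis that the arsenic concentration is at or below 5 ppb (safe):
A Type I error is rejecting H₀ when H₀ is true.
Here that means declaring the site contaminated and ordering remediation when actually the arsenic concentration is at or below 5 ppb (safe).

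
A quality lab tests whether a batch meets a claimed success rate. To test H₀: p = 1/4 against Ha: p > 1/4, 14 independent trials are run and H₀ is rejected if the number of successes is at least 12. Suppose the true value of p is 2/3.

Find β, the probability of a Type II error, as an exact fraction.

Under the alternative p = 2/3, X ~ Binomial(14, 2/3); β is the probability the test does not reject, P(X < 12).
Adding the binomial probabilities P(X=0)+…+P(X=11) at p = 2/3 gives 1426387/1594323.

1426387/1594323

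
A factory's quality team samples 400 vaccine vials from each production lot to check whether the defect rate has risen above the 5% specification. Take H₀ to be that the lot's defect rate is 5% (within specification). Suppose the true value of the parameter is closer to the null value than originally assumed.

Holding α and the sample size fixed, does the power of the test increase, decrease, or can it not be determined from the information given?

It decreases.

When the true parameter is near the null value, the test has a harder time distinguishing Ha from H₀.
Since power = 1 − β and β increases, power decreases.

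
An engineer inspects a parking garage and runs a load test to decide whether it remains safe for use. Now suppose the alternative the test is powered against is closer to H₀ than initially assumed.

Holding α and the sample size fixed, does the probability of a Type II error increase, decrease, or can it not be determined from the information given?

A smaller true effect puts the Ha sampling distribution closer to H₀, so more of it falls in the non-rejection region.

It increases.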